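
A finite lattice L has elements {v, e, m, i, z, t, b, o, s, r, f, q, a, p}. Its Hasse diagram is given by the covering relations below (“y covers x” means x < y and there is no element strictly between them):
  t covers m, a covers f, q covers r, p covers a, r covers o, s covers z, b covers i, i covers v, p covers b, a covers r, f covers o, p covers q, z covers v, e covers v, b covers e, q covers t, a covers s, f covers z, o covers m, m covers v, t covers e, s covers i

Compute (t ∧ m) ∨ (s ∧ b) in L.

t ∧ m = m
s ∧ b = i
m ∨ i = a

a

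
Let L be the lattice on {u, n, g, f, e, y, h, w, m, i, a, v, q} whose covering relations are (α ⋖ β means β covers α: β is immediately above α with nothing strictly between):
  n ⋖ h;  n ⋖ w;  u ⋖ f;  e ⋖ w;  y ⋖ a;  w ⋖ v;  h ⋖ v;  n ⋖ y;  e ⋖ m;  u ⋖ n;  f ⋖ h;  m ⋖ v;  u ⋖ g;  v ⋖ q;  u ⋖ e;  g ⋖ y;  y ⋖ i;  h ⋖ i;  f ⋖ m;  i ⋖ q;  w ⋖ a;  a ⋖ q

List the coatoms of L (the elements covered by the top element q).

The coatoms are exactly the elements covered by q: a, i, v.

a, i, v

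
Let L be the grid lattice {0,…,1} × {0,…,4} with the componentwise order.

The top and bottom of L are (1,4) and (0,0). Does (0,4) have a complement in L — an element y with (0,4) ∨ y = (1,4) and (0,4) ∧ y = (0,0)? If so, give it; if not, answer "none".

Need y with (0,4) ∨ y = (1,4) and (0,4) ∧ y = (0,0).
Checking each element gives: (1,0).

(1,0)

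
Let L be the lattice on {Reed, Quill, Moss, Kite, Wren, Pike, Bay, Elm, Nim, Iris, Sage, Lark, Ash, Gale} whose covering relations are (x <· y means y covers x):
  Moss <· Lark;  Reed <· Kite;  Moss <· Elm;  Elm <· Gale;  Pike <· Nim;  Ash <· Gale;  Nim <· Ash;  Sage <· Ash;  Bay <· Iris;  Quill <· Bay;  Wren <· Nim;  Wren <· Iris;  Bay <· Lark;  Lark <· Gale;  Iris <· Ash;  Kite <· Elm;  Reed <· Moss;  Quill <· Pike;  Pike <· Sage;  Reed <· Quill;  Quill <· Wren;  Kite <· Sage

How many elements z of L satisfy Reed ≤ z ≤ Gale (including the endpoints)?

The interval [Reed, Gale] = {Ash, Bay, Elm, Gale, Iris, Kite, Lark, Moss, Nim, Pike, Quill, Reed, Sage, Wren}, which has 14 elements.

14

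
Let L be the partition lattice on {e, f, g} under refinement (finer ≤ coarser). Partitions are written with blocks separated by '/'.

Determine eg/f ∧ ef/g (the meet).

e/f/g

The meet (common refinement) of eg/f and ef/g intersects blocks pairwise, giving e/f/g.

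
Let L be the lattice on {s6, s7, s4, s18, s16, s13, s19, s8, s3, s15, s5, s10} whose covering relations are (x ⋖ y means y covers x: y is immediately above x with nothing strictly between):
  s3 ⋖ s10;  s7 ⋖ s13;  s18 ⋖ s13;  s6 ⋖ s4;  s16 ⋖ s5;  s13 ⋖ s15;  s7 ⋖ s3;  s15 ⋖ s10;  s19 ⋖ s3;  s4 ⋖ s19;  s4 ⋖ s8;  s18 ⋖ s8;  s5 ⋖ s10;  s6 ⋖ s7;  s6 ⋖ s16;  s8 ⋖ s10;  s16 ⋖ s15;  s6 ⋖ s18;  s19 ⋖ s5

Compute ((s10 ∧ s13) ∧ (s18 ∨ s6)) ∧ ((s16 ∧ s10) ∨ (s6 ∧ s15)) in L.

s6

s10 ∧ s13 = s13
s18 ∨ s6 = s18
s13 ∧ s18 = s18
s16 ∧ s10 = s16
s6 ∧ s15 = s6
s16 ∨ s6 = s16
s18 ∧ s16 = s6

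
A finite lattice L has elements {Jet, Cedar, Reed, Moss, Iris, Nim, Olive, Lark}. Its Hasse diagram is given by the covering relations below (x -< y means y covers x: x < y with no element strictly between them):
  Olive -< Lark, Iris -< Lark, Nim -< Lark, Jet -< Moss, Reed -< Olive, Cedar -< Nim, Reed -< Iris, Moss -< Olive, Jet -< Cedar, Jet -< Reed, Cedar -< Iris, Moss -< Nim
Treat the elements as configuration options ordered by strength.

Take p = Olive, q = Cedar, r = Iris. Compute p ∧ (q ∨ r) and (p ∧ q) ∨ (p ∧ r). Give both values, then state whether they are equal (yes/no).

q ∨ r = Iris, so p ∧ (q ∨ r) = Olive ∧ Iris = Reed.
p ∧ q = Jet and p ∧ r = Reed, so (p ∧ q) ∨ (p ∧ r) = Jet ∨ Reed = Reed.
Equal: yes.

Reed; Reed; yes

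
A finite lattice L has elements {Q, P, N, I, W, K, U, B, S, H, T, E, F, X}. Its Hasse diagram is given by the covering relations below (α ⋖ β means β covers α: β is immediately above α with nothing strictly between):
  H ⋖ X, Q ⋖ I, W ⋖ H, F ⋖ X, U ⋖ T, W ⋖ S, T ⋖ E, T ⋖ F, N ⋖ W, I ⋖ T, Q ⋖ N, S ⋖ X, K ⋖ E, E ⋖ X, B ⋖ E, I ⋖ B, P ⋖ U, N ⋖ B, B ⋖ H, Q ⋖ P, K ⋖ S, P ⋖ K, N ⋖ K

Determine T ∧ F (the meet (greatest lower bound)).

Common lower bounds of {T, F}: I, P, Q, T, U.
The greatest among these is T.

T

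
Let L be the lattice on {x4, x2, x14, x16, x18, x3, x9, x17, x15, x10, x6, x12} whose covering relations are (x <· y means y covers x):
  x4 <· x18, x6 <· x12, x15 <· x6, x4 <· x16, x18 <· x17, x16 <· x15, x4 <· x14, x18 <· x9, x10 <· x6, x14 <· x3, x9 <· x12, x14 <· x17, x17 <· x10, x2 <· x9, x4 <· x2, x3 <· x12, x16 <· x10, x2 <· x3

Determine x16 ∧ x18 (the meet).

Common lower bounds of {x16, x18}: x4.
The greatest among these is x4.

x4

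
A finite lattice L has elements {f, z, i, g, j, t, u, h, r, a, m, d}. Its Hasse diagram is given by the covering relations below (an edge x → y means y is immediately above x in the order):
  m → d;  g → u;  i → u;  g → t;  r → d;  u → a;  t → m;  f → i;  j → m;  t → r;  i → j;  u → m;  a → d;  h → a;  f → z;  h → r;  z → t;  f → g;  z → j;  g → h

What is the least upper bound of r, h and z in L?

r

Common upper bounds of {r, h, z}: d, r.
The least among these is r.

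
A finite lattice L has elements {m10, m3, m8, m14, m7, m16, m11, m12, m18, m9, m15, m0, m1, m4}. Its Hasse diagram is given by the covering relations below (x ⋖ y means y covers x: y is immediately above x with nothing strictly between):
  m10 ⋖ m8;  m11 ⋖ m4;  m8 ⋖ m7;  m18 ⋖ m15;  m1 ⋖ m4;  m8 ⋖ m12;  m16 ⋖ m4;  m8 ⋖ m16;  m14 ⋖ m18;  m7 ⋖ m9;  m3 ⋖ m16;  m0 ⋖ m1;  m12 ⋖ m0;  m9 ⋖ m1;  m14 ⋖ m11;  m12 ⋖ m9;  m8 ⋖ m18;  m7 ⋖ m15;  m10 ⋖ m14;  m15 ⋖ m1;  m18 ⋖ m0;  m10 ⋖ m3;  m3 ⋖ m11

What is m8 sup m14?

Common upper bounds of {m8, m14}: m0, m1, m15, m18, m4.
The least among these is m18.

m18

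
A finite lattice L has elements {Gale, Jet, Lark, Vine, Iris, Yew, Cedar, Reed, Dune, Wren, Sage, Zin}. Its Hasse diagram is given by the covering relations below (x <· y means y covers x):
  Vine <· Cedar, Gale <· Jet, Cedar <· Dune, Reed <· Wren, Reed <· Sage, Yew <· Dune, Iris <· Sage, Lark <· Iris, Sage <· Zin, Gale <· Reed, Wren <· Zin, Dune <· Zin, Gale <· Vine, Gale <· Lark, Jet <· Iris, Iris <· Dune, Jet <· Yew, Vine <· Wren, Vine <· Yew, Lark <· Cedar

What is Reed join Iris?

Common upper bounds of {Reed, Iris}: Sage, Zin.
The least among these is Sage.

Sage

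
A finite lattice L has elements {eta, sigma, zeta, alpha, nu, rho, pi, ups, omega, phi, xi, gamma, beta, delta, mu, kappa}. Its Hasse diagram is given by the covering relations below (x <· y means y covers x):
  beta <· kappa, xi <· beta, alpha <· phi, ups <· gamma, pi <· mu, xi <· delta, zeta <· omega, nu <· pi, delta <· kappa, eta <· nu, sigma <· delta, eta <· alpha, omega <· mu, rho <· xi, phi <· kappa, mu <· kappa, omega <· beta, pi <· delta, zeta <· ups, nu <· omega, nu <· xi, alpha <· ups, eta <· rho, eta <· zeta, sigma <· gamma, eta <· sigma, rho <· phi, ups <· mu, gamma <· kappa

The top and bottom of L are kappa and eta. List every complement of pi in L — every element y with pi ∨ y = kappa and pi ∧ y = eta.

Need y with pi ∨ y = kappa and pi ∧ y = eta.
Checking each element gives: gamma, phi.

gamma, phi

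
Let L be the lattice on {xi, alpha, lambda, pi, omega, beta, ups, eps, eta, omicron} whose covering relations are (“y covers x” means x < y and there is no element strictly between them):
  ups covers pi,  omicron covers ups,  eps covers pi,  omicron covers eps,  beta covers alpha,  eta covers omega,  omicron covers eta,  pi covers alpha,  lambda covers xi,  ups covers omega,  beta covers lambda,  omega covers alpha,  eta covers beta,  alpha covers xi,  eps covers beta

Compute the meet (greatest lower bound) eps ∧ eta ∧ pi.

Common lower bounds of {eps, eta, pi}: alpha, xi.
The greatest among these is alpha.

alpha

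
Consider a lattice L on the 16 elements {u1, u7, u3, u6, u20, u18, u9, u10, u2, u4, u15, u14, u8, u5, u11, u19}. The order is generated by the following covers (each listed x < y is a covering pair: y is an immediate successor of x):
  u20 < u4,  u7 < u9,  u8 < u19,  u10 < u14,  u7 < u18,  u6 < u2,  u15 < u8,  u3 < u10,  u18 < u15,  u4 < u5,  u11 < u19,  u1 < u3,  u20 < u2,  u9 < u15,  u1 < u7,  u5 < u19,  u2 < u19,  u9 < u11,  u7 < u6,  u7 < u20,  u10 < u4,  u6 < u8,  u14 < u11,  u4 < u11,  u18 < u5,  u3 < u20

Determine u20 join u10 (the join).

u4

Common upper bounds of {u20, u10}: u11, u19, u4, u5.
The least among these is u4.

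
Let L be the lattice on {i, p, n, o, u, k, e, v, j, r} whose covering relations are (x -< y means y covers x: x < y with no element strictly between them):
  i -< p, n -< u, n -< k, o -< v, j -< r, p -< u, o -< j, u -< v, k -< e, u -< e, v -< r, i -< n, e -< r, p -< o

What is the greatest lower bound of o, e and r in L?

Common lower bounds of {o, e, r}: i, p.
The greatest among these is p.

p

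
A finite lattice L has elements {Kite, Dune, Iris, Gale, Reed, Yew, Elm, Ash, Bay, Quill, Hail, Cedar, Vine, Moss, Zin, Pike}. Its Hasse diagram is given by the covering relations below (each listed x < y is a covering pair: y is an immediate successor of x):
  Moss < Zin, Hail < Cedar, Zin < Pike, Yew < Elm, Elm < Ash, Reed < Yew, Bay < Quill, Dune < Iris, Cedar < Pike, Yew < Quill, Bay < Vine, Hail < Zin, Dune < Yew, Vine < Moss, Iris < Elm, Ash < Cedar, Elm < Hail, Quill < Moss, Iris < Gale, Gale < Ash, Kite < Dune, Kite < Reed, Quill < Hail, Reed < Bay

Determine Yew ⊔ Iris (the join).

Elm

Common upper bounds of {Yew, Iris}: Ash, Cedar, Elm, Hail, Pike, Zin.
The least among these is Elm.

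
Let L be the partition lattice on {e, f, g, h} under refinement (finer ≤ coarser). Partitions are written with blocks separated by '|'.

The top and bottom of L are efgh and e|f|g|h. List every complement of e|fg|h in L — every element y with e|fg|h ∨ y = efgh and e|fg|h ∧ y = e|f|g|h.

Need y with e|fg|h ∨ y = efgh and e|fg|h ∧ y = e|f|g|h.
Checking each element gives: efh|g, ef|gh, egh|f, eg|fh.

efh|g, ef|gh, egh|f, eg|fh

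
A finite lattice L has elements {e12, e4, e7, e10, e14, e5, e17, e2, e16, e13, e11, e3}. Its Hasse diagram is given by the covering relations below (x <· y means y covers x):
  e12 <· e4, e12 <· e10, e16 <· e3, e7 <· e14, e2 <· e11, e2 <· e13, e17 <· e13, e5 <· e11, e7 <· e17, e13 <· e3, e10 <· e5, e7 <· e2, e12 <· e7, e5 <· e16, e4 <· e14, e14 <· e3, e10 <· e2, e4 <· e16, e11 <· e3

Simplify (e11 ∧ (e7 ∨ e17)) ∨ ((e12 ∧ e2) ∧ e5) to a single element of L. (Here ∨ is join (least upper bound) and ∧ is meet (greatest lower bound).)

e7

e7 ∨ e17 = e17
e11 ∧ e17 = e7
e12 ∧ e2 = e12
e12 ∧ e5 = e12
e7 ∨ e12 = e7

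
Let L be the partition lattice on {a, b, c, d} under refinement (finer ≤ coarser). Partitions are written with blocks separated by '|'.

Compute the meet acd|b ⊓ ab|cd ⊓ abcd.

a|b|cd

The meet (common refinement) of acd|b, ab|cd, abcd intersects blocks pairwise, giving a|b|cd.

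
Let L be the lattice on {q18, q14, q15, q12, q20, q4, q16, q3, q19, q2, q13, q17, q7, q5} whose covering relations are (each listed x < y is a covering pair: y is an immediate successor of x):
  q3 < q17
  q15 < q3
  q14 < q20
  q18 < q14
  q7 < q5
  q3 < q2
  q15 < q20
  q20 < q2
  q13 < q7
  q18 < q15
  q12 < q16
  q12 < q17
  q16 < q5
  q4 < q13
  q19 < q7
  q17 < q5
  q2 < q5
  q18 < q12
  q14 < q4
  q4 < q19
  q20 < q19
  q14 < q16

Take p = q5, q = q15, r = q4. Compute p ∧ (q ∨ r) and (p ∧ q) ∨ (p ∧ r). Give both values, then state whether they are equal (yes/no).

q ∨ r = q19, so p ∧ (q ∨ r) = q5 ∧ q19 = q19.
p ∧ q = q15 and p ∧ r = q4, so (p ∧ q) ∨ (p ∧ r) = q15 ∨ q4 = q19.
Equal: yes.

q19; q19; yes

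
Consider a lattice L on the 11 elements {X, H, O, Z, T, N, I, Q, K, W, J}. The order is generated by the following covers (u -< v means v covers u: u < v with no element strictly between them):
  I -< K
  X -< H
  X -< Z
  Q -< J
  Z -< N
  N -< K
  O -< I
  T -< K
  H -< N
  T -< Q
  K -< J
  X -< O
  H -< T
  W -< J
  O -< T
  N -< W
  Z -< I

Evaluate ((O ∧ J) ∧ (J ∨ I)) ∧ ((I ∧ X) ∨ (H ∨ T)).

O ∧ J = O
J ∨ I = J
O ∧ J = O
I ∧ X = X
H ∨ T = T
X ∨ T = T
O ∧ T = O

O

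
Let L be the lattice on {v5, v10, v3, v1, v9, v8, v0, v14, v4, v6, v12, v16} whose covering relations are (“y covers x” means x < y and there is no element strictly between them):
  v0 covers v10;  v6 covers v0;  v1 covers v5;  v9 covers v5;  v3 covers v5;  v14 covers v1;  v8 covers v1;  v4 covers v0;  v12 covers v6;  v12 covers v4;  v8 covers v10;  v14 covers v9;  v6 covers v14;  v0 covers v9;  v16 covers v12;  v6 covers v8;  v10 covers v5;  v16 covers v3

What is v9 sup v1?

Common upper bounds of {v9, v1}: v12, v14, v16, v6.
The least among these is v14.

v14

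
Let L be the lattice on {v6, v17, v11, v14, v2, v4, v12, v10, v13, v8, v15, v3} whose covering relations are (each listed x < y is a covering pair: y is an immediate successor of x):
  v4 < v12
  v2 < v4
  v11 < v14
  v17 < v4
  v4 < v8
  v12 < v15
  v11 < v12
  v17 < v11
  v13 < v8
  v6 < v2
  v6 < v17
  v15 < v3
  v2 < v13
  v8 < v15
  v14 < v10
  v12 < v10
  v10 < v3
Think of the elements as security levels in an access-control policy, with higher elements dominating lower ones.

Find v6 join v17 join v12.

Common upper bounds of {v6, v17, v12}: v10, v12, v15, v3.
The least among these is v12.

v12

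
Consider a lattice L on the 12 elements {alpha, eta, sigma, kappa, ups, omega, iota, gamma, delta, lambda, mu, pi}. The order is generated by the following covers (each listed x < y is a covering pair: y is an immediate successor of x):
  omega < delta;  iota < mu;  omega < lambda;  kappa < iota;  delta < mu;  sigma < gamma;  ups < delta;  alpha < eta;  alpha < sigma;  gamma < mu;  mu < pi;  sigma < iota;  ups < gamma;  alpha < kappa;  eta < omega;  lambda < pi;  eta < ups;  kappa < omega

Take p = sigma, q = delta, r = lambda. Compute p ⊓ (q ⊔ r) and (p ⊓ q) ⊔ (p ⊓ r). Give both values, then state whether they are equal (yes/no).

q ⊔ r = pi, so p ⊓ (q ⊔ r) = sigma ⊓ pi = sigma.
p ⊓ q = alpha and p ⊓ r = alpha, so (p ⊓ q) ⊔ (p ⊓ r) = alpha ⊔ alpha = alpha.
Equal: no.

sigma; alpha; no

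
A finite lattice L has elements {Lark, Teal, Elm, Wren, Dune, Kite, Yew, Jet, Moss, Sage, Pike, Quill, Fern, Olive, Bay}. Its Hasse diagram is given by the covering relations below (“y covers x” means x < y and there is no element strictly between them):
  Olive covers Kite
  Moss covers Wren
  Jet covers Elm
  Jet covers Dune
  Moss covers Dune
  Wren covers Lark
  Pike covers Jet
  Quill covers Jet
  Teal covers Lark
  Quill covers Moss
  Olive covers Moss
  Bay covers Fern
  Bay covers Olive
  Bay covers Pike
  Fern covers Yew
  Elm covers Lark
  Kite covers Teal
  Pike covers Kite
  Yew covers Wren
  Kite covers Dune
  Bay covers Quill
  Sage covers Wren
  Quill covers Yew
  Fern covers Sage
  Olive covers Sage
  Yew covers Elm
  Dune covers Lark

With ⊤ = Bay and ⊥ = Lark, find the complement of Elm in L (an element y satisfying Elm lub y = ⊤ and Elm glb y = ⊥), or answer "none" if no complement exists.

Olive

Need y with Elm ∨ y = Bay and Elm ∧ y = Lark.
Checking each element gives: Olive.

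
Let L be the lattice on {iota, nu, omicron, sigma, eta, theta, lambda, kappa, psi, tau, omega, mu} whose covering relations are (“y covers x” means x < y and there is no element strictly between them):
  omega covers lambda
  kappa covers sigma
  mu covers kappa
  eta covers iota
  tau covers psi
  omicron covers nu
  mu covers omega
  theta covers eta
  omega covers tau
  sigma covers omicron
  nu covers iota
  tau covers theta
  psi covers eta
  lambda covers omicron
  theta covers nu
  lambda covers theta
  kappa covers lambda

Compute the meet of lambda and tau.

theta

Common lower bounds of {lambda, tau}: eta, iota, nu, theta.
The greatest among these is theta.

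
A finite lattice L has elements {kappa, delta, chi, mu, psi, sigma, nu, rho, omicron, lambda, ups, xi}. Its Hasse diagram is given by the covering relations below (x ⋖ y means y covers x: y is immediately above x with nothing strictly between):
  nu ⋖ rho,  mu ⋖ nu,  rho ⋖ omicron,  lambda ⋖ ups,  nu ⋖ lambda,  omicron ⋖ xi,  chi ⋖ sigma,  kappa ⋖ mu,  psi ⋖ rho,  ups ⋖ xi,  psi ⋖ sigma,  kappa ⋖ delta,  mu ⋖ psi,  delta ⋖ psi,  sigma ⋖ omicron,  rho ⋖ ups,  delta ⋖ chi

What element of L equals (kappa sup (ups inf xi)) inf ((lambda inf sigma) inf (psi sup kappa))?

ups ∧ xi = ups
kappa ∨ ups = ups
lambda ∧ sigma = mu
psi ∨ kappa = psi
mu ∧ psi = mu
ups ∧ mu = mu

mu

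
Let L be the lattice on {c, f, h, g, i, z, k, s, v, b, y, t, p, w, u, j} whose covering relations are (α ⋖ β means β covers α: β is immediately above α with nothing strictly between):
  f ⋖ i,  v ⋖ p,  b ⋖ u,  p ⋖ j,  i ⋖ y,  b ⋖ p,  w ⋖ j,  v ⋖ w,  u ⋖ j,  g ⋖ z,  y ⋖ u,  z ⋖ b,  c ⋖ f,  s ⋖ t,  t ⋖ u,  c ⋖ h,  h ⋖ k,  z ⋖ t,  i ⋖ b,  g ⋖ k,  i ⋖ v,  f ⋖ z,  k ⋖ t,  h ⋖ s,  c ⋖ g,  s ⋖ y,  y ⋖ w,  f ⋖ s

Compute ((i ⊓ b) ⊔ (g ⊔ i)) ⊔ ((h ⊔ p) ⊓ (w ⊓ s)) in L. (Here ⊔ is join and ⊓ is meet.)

u

i ∧ b = i
g ∨ i = b
i ∨ b = b
h ∨ p = j
w ∧ s = s
j ∧ s = s
b ∨ s = u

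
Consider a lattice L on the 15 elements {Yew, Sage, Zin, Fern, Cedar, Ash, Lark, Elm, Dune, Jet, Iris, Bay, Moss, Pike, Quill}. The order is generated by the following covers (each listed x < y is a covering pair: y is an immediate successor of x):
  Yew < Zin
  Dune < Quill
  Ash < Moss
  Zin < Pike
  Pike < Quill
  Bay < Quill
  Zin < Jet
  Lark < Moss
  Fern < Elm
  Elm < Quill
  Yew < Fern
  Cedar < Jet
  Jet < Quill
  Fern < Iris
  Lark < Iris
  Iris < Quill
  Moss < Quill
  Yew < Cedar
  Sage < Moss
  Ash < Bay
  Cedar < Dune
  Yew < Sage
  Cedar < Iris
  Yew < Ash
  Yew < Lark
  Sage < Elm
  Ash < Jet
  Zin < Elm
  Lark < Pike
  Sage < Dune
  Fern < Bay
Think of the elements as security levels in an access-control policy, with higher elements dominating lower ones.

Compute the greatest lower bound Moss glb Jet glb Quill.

Ash

Common lower bounds of {Moss, Jet, Quill}: Ash, Yew.
The greatest among these is Ash.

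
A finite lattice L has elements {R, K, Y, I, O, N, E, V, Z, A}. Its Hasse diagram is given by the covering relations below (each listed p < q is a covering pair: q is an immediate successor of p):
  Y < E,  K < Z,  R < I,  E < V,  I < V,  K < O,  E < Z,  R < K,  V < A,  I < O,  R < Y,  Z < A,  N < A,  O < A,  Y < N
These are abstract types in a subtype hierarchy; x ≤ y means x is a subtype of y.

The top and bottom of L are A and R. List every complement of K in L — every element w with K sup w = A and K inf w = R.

Need w with K ∨ w = A and K ∧ w = R.
Checking each element gives: N, V.

N, V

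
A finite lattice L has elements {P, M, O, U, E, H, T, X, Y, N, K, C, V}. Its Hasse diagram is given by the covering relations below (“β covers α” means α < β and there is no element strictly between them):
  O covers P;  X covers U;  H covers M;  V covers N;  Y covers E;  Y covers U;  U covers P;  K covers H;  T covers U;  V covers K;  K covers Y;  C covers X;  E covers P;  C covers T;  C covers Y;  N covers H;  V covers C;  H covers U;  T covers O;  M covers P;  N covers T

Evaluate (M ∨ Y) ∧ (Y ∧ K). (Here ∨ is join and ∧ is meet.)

M ∨ Y = K
Y ∧ K = Y
K ∧ Y = Y

Y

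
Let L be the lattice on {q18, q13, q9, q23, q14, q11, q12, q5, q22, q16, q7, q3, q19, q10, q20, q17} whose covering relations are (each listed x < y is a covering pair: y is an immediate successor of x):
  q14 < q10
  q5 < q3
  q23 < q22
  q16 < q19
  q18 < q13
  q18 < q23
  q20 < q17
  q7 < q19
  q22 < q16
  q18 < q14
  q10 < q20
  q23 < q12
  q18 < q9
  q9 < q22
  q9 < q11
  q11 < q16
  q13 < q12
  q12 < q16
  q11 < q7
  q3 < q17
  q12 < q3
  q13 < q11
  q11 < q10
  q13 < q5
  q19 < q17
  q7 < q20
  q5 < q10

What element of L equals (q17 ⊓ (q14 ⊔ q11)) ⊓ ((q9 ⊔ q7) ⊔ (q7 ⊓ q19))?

q11

q14 ∨ q11 = q10
q17 ∧ q10 = q10
q9 ∨ q7 = q7
q7 ∧ q19 = q7
q7 ∨ q7 = q7
q10 ∧ q7 = q11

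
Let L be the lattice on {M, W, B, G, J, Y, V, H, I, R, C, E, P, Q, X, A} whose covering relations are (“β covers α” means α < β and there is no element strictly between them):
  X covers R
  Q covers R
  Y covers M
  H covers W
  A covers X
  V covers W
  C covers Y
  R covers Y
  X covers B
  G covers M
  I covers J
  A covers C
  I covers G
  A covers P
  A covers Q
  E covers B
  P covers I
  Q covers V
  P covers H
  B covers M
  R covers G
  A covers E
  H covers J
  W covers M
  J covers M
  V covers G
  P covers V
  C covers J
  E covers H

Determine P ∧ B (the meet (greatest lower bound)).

Common lower bounds of {P, B}: M.
The greatest among these is M.

M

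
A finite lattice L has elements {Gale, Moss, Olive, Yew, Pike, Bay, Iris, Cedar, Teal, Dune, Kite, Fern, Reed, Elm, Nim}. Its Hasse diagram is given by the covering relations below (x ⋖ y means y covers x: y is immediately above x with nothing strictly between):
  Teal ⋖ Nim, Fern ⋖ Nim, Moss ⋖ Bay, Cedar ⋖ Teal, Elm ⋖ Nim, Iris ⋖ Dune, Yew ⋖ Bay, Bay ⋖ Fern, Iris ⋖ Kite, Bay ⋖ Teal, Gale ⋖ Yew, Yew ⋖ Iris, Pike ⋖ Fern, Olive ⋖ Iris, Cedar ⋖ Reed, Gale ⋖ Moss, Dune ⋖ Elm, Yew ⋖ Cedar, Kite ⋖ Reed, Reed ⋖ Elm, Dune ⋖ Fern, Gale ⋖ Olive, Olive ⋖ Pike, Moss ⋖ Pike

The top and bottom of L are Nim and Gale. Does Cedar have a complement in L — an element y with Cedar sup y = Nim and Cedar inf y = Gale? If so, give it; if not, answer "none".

Need y with Cedar ∨ y = Nim and Cedar ∧ y = Gale.
Checking each element gives: Pike.

Pike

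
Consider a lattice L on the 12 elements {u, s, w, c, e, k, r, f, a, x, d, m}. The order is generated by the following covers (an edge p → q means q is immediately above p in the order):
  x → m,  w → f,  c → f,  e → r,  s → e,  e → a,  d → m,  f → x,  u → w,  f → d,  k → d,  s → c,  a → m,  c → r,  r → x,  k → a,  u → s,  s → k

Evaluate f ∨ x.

f ∨ x = x

x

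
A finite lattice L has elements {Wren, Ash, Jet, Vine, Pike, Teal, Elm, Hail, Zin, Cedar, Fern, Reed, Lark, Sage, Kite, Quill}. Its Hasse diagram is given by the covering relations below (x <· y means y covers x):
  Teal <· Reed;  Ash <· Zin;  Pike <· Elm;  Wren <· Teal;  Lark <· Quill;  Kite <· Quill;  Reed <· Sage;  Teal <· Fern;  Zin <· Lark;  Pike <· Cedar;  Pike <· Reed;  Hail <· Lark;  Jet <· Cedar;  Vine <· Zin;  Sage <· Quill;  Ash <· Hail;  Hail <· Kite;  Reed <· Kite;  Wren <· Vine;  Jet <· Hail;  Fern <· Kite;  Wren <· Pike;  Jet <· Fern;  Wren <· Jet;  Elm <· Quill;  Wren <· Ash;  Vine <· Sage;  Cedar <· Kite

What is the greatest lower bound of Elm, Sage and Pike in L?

Pike

Common lower bounds of {Elm, Sage, Pike}: Pike, Wren.
The greatest among these is Pike.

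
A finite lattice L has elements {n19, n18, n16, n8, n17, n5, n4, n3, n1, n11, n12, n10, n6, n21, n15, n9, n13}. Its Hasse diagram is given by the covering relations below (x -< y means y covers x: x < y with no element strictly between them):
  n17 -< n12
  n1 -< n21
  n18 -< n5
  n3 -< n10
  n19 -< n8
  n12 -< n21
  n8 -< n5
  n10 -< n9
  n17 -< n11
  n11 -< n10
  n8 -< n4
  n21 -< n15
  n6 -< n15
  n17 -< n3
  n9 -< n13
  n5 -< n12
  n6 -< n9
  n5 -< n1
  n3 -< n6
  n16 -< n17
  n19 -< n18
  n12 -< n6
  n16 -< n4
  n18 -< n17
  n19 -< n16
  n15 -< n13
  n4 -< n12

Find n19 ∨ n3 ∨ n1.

Common upper bounds of {n19, n3, n1}: n13, n15.
The least among these is n15.

n15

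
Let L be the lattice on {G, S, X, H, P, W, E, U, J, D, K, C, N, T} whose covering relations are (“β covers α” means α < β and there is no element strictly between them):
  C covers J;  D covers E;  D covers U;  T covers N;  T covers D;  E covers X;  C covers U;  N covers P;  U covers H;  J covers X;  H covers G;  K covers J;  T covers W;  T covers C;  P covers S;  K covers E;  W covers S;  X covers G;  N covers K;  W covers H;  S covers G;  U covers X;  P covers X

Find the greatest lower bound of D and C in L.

Common lower bounds of {D, C}: G, H, U, X.
The greatest among these is U.

U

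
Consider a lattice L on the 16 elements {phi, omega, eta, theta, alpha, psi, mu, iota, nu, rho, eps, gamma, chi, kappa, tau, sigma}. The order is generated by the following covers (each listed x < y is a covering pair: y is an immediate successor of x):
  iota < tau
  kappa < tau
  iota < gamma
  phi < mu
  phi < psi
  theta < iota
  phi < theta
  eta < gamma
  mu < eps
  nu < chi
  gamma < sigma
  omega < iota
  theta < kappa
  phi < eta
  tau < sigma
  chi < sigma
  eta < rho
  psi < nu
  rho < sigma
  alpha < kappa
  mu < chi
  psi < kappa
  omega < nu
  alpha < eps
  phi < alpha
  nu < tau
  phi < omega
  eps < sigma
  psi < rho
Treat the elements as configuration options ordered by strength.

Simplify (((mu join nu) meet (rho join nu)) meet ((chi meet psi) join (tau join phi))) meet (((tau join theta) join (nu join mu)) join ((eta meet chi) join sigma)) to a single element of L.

mu ∨ nu = chi
rho ∨ nu = sigma
chi ∧ sigma = chi
chi ∧ psi = psi
tau ∨ phi = tau
psi ∨ tau = tau
chi ∧ tau = nu
tau ∨ theta = tau
nu ∨ mu = chi
tau ∨ chi = sigma
eta ∧ chi = phi
phi ∨ sigma = sigma
sigma ∨ sigma = sigma
nu ∧ sigma = nu

nu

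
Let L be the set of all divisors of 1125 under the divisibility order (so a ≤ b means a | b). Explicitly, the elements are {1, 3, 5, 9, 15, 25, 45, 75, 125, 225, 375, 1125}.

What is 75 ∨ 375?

375

In the divisibility order, the join is the least common multiple: lcm(75, 375) = 375.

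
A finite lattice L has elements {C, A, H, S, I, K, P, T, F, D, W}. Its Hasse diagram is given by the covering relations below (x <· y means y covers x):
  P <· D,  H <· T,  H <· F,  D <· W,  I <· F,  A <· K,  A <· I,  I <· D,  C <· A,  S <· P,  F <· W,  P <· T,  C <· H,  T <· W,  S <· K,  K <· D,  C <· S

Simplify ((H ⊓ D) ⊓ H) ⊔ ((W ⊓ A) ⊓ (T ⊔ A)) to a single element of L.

A

H ∧ D = C
C ∧ H = C
W ∧ A = A
T ∨ A = W
A ∧ W = A
C ∨ A = A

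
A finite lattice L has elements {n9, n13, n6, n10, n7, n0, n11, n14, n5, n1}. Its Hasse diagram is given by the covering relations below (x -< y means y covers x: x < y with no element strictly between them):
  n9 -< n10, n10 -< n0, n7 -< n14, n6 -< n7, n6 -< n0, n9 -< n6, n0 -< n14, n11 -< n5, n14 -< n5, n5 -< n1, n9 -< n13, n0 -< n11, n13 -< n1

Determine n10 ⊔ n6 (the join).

Common upper bounds of {n10, n6}: n0, n1, n11, n14, n5.
The least among these is n0.

n0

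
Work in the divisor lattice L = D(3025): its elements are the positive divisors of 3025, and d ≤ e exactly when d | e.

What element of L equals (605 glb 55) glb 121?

605 ∧ 55 = 55
55 ∧ 121 = 11

11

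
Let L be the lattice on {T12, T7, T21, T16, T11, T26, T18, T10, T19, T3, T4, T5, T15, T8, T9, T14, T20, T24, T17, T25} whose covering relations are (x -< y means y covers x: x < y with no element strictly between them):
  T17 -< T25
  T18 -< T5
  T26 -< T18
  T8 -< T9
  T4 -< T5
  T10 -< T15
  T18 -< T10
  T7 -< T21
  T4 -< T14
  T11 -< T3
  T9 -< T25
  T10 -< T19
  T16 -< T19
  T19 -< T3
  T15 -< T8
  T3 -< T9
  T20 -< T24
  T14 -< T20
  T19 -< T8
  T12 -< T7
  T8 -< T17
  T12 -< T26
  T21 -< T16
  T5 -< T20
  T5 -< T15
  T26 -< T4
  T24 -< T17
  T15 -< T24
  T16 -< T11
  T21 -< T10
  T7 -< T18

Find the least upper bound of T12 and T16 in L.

Common upper bounds of {T12, T16}: T11, T16, T17, T19, T25, T3, T8, T9.
The least among these is T16.

T16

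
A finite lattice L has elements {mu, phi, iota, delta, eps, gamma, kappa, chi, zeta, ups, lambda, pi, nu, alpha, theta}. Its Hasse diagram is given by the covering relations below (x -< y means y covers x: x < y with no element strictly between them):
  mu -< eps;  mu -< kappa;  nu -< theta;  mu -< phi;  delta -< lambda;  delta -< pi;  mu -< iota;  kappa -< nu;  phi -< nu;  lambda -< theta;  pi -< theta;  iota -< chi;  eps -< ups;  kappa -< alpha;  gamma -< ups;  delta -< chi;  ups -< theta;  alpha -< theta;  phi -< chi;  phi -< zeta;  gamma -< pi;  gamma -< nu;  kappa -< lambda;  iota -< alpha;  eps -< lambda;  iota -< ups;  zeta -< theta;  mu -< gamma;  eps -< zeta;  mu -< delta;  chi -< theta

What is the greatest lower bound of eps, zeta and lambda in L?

Common lower bounds of {eps, zeta, lambda}: eps, mu.
The greatest among these is eps.

eps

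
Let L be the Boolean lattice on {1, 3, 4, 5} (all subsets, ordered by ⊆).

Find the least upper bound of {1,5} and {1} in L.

{1,5}

Under ⊆, join is union: {1,5} ∪ {1} = {1,5}.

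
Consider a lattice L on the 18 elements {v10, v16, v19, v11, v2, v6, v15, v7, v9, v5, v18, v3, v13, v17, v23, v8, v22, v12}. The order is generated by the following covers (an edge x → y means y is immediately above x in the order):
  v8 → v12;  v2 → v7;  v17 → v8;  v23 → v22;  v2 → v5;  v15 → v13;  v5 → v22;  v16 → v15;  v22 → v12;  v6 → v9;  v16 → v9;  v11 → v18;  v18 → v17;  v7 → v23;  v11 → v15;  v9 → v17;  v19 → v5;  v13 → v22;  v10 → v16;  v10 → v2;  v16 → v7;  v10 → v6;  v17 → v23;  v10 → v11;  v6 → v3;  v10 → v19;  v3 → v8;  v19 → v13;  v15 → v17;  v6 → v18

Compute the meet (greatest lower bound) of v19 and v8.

Common lower bounds of {v19, v8}: v10.
The greatest among these is v10.

v10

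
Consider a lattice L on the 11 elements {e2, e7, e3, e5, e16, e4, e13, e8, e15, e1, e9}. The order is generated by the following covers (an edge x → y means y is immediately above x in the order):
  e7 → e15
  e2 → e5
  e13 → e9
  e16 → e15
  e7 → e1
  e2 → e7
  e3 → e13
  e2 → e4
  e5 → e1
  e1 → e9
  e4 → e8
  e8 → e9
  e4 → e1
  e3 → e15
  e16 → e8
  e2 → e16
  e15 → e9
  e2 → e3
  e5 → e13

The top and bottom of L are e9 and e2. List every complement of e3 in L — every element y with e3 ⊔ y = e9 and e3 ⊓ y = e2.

Need y with e3 ∨ y = e9 and e3 ∧ y = e2.
Checking each element gives: e1, e4, e8.

e1, e4, e8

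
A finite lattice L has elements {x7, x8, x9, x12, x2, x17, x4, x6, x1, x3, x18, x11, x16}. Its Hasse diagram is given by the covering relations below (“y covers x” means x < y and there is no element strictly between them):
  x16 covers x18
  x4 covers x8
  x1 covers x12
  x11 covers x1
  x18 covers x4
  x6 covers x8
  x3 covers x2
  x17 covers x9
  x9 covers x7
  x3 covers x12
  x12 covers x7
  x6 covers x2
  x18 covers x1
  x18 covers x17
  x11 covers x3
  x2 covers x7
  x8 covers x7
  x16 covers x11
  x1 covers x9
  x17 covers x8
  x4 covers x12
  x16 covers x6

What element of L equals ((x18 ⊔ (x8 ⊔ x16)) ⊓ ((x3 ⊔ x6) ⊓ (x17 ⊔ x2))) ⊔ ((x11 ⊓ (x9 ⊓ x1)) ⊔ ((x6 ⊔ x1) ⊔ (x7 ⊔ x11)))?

x8 ∨ x16 = x16
x18 ∨ x16 = x16
x3 ∨ x6 = x16
x17 ∨ x2 = x16
x16 ∧ x16 = x16
x16 ∧ x16 = x16
x9 ∧ x1 = x9
x11 ∧ x9 = x9
x6 ∨ x1 = x16
x7 ∨ x11 = x11
x16 ∨ x11 = x16
x9 ∨ x16 = x16
x16 ∨ x16 = x16

x16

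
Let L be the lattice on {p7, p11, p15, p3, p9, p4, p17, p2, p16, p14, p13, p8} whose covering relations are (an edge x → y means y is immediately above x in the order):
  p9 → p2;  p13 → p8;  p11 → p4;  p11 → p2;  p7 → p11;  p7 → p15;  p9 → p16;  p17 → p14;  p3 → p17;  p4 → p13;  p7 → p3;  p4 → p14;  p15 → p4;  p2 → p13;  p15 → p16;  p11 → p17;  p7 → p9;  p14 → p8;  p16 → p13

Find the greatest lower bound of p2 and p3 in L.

p7

Common lower bounds of {p2, p3}: p7.
The greatest among these is p7.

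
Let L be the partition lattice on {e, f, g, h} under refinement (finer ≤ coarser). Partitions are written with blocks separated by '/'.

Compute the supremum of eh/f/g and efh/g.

Common upper bounds of {eh/f/g, efh/g}: efgh, efh/g.
The least among these is efh/g.

efh/g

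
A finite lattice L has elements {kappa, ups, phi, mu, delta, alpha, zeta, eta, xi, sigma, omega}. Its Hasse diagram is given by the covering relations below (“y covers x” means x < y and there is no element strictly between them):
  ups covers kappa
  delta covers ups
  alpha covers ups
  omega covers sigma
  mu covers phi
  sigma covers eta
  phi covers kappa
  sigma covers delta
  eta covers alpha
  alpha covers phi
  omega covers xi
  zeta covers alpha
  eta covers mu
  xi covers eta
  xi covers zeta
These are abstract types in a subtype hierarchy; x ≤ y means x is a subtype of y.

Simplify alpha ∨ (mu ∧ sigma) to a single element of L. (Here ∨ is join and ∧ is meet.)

mu ∧ sigma = mu
alpha ∨ mu = eta

eta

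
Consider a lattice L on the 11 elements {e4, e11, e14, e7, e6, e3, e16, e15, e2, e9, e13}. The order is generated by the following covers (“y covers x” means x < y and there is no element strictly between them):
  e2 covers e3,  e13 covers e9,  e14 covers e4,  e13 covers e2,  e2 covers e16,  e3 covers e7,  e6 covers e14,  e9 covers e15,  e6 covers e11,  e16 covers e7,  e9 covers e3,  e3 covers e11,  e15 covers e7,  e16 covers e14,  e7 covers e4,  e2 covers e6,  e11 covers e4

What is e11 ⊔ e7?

Common upper bounds of {e11, e7}: e13, e2, e3, e9.
The least among these is e3.

e3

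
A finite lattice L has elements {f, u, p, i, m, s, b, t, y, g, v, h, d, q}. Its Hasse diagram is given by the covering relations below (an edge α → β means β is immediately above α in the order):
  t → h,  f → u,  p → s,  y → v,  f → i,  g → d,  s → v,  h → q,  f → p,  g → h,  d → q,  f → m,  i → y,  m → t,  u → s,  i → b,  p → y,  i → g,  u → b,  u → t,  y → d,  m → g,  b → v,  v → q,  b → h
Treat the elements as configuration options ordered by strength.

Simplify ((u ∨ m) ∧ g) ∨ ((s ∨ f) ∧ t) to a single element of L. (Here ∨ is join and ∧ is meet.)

u ∨ m = t
t ∧ g = m
s ∨ f = s
s ∧ t = u
m ∨ u = t

t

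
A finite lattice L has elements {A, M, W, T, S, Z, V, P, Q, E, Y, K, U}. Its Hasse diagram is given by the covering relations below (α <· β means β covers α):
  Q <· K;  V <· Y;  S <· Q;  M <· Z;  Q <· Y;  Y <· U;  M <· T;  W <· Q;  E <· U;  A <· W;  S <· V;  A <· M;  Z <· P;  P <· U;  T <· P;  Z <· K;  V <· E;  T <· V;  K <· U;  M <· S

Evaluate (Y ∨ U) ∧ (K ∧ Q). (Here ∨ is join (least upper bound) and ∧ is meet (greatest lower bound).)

Q

Y ∨ U = U
K ∧ Q = Q
U ∧ Q = Q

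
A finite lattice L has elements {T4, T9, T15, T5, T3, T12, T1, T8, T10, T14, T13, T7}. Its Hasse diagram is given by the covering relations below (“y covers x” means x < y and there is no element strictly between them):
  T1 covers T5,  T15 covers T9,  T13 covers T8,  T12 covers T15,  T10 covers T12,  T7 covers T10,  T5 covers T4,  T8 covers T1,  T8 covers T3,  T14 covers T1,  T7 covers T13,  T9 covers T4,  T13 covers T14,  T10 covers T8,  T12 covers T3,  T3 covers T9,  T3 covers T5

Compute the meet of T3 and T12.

T3

Common lower bounds of {T3, T12}: T3, T4, T5, T9.
The greatest among these is T3.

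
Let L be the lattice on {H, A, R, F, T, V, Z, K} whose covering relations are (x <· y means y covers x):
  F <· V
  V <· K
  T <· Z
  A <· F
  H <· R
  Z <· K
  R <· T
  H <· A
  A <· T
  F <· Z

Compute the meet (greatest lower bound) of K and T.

T

Common lower bounds of {K, T}: A, H, R, T.
The greatest among these is T.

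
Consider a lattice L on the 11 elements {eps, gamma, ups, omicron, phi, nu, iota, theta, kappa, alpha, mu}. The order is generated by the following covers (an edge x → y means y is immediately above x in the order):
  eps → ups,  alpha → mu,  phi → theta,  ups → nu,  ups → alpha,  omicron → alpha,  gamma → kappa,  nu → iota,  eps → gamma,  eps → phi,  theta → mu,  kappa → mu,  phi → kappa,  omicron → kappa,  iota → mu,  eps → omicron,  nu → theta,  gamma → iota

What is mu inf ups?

Common lower bounds of {mu, ups}: eps, ups.
The greatest among these is ups.

ups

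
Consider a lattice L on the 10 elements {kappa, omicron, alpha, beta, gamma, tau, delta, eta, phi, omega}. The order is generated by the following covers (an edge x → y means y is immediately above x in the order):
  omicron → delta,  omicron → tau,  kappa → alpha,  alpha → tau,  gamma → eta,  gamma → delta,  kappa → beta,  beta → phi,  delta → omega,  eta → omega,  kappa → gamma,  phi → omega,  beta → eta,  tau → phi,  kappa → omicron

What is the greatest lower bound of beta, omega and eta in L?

Common lower bounds of {beta, omega, eta}: beta, kappa.
The greatest among these is beta.

beta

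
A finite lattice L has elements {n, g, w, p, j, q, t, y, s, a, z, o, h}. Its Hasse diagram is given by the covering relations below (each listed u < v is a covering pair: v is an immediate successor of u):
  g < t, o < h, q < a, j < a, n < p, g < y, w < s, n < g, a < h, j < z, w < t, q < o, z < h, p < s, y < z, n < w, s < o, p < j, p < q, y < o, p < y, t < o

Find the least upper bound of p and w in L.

Common upper bounds of {p, w}: h, o, s.
The least among these is s.

s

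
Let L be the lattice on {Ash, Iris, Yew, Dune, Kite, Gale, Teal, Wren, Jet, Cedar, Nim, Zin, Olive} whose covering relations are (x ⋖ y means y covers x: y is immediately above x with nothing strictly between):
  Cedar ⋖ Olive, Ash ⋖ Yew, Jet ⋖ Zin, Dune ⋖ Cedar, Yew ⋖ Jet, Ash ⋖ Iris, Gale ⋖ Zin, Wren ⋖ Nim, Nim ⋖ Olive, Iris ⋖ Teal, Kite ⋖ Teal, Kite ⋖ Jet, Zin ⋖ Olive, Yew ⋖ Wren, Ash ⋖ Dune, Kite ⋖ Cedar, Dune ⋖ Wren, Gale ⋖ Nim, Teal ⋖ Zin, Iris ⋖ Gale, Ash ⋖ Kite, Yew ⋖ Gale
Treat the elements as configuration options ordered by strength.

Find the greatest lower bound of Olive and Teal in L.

Teal

Common lower bounds of {Olive, Teal}: Ash, Iris, Kite, Teal.
The greatest among these is Teal.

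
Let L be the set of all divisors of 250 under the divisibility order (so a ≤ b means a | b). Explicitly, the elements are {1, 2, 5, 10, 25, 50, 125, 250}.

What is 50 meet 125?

Common lower bounds of {50, 125}: 1, 25, 5.
The greatest among these is 25.

25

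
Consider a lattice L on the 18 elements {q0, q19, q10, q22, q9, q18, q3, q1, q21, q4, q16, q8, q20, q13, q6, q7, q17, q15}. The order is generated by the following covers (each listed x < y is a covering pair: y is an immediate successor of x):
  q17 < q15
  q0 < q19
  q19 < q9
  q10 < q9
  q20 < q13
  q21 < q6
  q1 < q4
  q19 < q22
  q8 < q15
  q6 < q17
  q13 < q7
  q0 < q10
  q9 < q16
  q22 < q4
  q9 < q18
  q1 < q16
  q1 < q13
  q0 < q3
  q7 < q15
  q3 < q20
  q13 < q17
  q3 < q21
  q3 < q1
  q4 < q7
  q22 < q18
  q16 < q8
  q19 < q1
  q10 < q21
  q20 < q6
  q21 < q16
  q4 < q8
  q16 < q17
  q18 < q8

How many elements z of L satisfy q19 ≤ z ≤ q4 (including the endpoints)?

4

The interval [q19, q4] = {q1, q19, q22, q4}, which has 4 elements.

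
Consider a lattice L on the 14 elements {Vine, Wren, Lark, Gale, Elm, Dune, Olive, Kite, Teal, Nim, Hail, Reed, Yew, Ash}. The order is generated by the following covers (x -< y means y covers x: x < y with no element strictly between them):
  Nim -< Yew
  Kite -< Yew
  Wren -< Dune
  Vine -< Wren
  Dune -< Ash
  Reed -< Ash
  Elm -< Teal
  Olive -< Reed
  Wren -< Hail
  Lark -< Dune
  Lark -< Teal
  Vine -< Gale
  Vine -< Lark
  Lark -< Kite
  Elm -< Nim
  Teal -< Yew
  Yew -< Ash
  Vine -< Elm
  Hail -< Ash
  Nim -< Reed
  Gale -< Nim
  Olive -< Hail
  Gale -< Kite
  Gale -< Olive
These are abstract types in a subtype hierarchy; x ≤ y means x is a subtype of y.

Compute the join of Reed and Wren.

Common upper bounds of {Reed, Wren}: Ash.
The least among these is Ash.

Ash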